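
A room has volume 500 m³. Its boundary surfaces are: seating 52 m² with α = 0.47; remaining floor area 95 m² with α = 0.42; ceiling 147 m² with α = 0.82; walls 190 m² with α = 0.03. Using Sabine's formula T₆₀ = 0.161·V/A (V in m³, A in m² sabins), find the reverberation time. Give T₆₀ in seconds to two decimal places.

0.42 s

A = Σ Sᵢαᵢ = 52·0.47 + 95·0.42 + 147·0.82 + 190·0.03 = 190.58 m².
T₆₀ = 0.161·V/A = 0.161·500/190.58 = 0.422 s.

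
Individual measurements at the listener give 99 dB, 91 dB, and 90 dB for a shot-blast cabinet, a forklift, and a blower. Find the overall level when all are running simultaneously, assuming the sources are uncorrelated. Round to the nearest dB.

100 dB

For uncorrelated sources the intensities add, so convert each level to linear form, sum, and take 10·log₁₀ of the total.
Σ 10^(L/10) = 10^(99/10) + 10^(91/10) + 10^(90/10) = 1.020e+10.
L_total = 10·log₁₀(1.020e+10) = 100.09 dB.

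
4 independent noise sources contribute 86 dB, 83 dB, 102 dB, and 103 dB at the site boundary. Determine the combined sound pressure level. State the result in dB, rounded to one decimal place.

105.6 dB

Incoherent sources combine by intensity addition: L_total = 10·log₁₀(Σ 10^(L_i/10)).
Σ 10^(L/10) = 10^(86/10) + 10^(83/10) + 10^(102/10) + 10^(103/10) = 3.640e+10.
L_total = 10·log₁₀(3.640e+10) = 105.61 dB.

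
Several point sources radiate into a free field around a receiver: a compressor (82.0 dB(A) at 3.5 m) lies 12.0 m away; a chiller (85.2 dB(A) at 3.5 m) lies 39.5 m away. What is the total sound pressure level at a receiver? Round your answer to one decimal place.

72.1 dB(A)

Propagate each source to the receiver with L = L_ref − 20·log₁₀(r/r_ref), then add intensities.
compressor: 82.0 − 20·log₁₀(12.0/3.5) = 82.0 − 10.70 = 71.30 dB(A).
chiller: 85.2 − 20·log₁₀(39.5/3.5) = 85.2 − 21.05 = 64.15 dB(A).
Σ 10^(L/10) = 1.608e+07 → L_total = 10·log₁₀(1.608e+07) = 72.06 dB(A).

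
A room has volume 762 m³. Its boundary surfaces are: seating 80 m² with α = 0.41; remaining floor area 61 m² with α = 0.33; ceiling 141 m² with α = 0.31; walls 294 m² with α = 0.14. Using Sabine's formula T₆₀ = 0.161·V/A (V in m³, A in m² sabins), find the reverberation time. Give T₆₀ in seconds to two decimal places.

Summing Sᵢαᵢ: 80·0.41 + 61·0.33 + 141·0.31 + 294·0.14 = 137.80 m².
T₆₀ = 0.161·V/A = 0.161·762/137.80 = 0.890 s.

0.89 s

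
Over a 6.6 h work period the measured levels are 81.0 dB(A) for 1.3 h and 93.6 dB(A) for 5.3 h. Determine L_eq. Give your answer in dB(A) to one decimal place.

92.7 dB(A)

Weight each interval's intensity by its duration and average over T = 6.6 h:
Σ tᵢ·10^(Lᵢ/10) = 1.3·10^(81.0/10) + 5.3·10^(93.6/10) = 1.231e+10.
L_eq = 10·log₁₀(1.231e+10/6.6) = 92.71 dB(A).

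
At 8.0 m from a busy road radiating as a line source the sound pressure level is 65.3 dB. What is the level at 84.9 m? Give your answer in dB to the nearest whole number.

55 dB

For a line source, L₂ = L₁ − 10·log₁₀(r₂/r₁).
L₂ = 65.3 − 10·log₁₀(84.9/8.0) = 65.3 − 10.258 = 55.04 dB.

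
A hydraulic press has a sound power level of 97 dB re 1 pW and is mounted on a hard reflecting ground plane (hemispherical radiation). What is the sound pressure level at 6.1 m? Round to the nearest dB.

73 dB

The power spreads over a hemisphere of area 2π·r², so L_p = L_w − 10·log₁₀(2π·r²).
2π·r² = 233.8 m², 10·log₁₀ of that is 23.688 dB.
L_p = 97 − 23.688 = 73.31 dB.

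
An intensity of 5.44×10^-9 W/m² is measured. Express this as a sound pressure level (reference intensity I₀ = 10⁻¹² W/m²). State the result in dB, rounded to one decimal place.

Dividing by I₀ shifts the exponent by 12: I/I₀ = 5.44×10^3.
L = 10·(0.7356 + 3) = 37.36 dB.

37.4 dB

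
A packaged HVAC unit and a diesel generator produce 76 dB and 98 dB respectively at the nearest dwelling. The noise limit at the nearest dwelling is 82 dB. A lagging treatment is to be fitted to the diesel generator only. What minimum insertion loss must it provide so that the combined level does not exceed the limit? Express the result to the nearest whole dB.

17 dB

The untreated sources together contribute 10^(76/10) = 3.981e+07, i.e. 76.00 dB.
To meet 82 dB overall, the treated diesel generator may contribute at most 10^(82/10) − 3.981e+07 = 1.187e+08, i.e. 80.74 dB.
So the diesel generator must be reduced from 98 to 80.74 dB: IL = 17.26 dB.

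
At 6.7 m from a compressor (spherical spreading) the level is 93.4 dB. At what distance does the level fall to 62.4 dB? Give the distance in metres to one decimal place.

Point-source spreading drops the level by 20·log₁₀(r₂/r₁); inverting, r₂/r₁ = 10^(ΔL/20).
r₂ = 6.7·10^((93.4−62.4)/20) = 6.7·10^(31.0/20) = 237.72 m.

237.7 m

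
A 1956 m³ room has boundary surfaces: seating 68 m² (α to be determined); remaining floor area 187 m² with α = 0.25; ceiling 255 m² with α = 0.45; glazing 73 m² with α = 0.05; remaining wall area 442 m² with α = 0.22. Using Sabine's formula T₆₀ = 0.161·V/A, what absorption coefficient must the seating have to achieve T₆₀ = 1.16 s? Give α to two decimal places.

0.13

Required total absorption A = 0.161·1956/1.16 = 271.48 m².
Absorption from the other surfaces = 187·0.25 + 255·0.45 + 73·0.05 + 442·0.22 = 262.39 m², so the seating must supply 9.09 m² over 68 m².
α = 9.09/68 = 0.134.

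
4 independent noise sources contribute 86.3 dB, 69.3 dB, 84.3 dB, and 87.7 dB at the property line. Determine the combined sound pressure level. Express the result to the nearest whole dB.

91 dB

For uncorrelated sources the intensities add, so convert each level to linear form, sum, and take 10·log₁₀ of the total.
Σ 10^(L/10) = 10^(86.3/10) + 10^(69.3/10) + 10^(84.3/10) + 10^(87.7/10) = 1.293e+09.
L_total = 10·log₁₀(1.293e+09) = 91.12 dB.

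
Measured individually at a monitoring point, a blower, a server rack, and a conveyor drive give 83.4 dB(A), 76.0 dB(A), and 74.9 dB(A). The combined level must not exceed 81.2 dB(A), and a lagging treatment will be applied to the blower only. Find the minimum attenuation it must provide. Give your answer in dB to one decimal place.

Fixed contribution from the other sources: Σ 10^(L/10) = 10^(76.0/10) + 10^(74.9/10) = 7.071e+07 (78.50 dB(A)).
To meet 81.2 dB(A) overall, the treated blower may contribute at most 10^(81.2/10) − 7.071e+07 = 6.111e+07, i.e. 77.86 dB(A).
Required insertion loss = 83.4 − 77.86 = 5.54 dB.

5.5 dB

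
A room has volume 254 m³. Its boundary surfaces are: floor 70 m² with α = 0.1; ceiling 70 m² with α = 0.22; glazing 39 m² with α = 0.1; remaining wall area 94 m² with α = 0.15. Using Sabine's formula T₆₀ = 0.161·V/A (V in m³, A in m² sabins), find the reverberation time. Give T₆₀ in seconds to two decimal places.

Summing Sᵢαᵢ: 70·0.1 + 70·0.22 + 39·0.1 + 94·0.15 = 40.40 m².
T₆₀ = 0.161·V/A = 0.161·254/40.40 = 1.012 s.

1.01 s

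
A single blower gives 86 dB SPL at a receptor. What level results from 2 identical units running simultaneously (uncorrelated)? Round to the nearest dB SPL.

89 dB SPL

With 2 equal, uncorrelated contributions the intensity is 2× that of one unit, giving a rise of 10·log₁₀ 2.
L_total = 86 + 10·log₁₀(2) = 86 + 3.010 = 89.01 dB SPL.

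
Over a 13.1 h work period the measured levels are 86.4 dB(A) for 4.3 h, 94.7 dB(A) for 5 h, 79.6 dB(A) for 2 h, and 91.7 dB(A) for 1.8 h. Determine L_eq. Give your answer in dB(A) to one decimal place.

91.7 dB(A)

The energy average is taken in the linear domain: L_eq = 10·log₁₀[(Σ tᵢ·10^(Lᵢ/10))/T], T = 13.1 h.
Σ tᵢ·10^(Lᵢ/10) = 4.3·10^(86.4/10) + 5·10^(94.7/10) + 2·10^(79.6/10) + 1.8·10^(91.7/10) = 1.948e+10.
L_eq = 10·log₁₀(1.948e+10/13.1) = 91.72 dB(A).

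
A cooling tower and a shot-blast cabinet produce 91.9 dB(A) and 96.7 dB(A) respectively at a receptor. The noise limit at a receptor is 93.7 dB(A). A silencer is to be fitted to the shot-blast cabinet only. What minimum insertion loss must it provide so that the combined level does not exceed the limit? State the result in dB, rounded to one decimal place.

The untreated sources together contribute 10^(91.9/10) = 1.549e+09, i.e. 91.90 dB(A).
The limit corresponds to 10^(93.7/10) = 2.344e+09; subtracting the fixed part leaves 7.954e+08 for the shot-blast cabinet, i.e. 89.01 dB(A).
So the shot-blast cabinet must be reduced from 96.7 to 89.01 dB(A): IL = 7.69 dB.

7.7 dB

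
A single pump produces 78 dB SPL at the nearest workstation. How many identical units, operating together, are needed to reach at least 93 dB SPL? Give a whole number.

32

Need L₁ + 10·log₁₀ N ≥ 93, i.e. log₁₀ N ≥ 1.50.
N ≥ 10^(15.0/10) = 31.623, so N = 32.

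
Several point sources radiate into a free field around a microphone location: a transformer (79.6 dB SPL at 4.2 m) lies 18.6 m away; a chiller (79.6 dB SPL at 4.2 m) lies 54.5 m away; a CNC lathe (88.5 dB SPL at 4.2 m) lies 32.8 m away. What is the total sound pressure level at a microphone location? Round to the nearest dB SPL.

Apply inverse-square spreading to bring every level to the receiver, then sum 10^(L/10).
transformer: 79.6 − 20·log₁₀(18.6/4.2) = 79.6 − 12.93 = 66.67 dB SPL.
chiller: 79.6 − 20·log₁₀(54.5/4.2) = 79.6 − 22.26 = 57.34 dB SPL.
CNC lathe: 88.5 − 20·log₁₀(32.8/4.2) = 88.5 − 17.85 = 70.65 dB SPL.
Σ 10^(L/10) = 1.680e+07 → L_total = 10·log₁₀(1.680e+07) = 72.25 dB SPL.

72 dB SPL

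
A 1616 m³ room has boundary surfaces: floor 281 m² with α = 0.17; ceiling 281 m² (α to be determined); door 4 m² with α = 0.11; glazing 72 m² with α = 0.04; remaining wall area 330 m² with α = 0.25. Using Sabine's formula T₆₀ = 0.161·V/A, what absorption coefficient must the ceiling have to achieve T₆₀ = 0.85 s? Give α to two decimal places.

Required total absorption A = 0.161·1616/0.85 = 306.09 m².
Absorption from the other surfaces = 281·0.17 + 4·0.11 + 72·0.04 + 330·0.25 = 133.59 m², so the ceiling must supply 172.50 m² over 281 m².
α = 172.50/281 = 0.614.

0.61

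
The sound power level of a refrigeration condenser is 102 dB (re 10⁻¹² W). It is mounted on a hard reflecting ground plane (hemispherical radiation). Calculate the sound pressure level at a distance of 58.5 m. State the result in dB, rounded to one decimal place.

58.7 dB

The power spreads over a hemisphere of area 2π·r², so L_p = L_w − 10·log₁₀(2π·r²).
2π·r² = 2.15e+04 m², 10·log₁₀ of that is 43.325 dB.
L_p = 102 − 43.325 = 58.68 dB.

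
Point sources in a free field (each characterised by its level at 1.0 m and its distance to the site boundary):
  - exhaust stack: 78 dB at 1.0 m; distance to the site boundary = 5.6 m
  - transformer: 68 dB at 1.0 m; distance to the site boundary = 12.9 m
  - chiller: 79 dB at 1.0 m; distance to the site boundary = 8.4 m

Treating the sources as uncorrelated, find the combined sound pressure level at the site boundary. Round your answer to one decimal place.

65.0 dB

Propagate each source to the receiver with L = L_ref − 20·log₁₀(r/r_ref), then add intensities.
exhaust stack: 78 − 20·log₁₀(5.6/1.0) = 78 − 14.96 = 63.04 dB.
transformer: 68 − 20·log₁₀(12.9/1.0) = 68 − 22.21 = 45.79 dB.
chiller: 79 − 20·log₁₀(8.4/1.0) = 79 − 18.49 = 60.51 dB.
Σ 10^(L/10) = 3.176e+06 → L_total = 10·log₁₀(3.176e+06) = 65.02 dB.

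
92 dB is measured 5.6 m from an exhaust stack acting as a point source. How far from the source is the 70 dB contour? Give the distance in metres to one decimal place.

The 22.0 dB drop corresponds to a distance ratio of 10^(22.0/20) for a point source.
r₂ = 5.6·10^((92−70)/20) = 5.6·10^(22.0/20) = 70.50 m.

70.5 m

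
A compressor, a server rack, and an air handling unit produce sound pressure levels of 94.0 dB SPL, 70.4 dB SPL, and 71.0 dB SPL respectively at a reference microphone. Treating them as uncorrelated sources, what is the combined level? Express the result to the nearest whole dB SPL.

94 dB SPL

For uncorrelated sources the intensities add, so convert each level to linear form, sum, and take 10·log₁₀ of the total.
Σ 10^(L/10) = 10^(94.0/10) + 10^(70.4/10) + 10^(71.0/10) = 2.535e+09.
L_total = 10·log₁₀(2.535e+09) = 94.04 dB SPL.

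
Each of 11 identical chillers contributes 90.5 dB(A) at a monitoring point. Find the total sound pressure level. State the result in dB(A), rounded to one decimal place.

100.9 dB(A)

With 11 equal, uncorrelated contributions the intensity is 11× that of one unit, giving a rise of 10·log₁₀ 11.
L_total = 90.5 + 10·log₁₀(11) = 90.5 + 10.414 = 100.91 dB(A).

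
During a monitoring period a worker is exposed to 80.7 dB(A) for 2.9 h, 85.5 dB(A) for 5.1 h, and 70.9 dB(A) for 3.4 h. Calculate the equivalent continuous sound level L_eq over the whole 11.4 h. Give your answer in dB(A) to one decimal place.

82.8 dB(A)

The energy average is taken in the linear domain: L_eq = 10·log₁₀[(Σ tᵢ·10^(Lᵢ/10))/T], T = 11.4 h.
Σ tᵢ·10^(Lᵢ/10) = 2.9·10^(80.7/10) + 5.1·10^(85.5/10) + 3.4·10^(70.9/10) = 2.192e+09.
L_eq = 10·log₁₀(2.192e+09/11.4) = 82.84 dB(A).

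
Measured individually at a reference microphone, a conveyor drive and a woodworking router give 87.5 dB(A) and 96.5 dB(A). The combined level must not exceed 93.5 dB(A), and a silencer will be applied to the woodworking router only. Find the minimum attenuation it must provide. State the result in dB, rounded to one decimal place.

Everything except the woodworking router sums to 10^(87.5/10) = 5.623e+08 in linear terms, 87.50 dB(A).
To meet 93.5 dB(A) overall, the treated woodworking router may contribute at most 10^(93.5/10) − 5.623e+08 = 1.676e+09, i.e. 92.24 dB(A).
Required insertion loss = 96.5 − 92.24 = 4.26 dB.

4.3 dB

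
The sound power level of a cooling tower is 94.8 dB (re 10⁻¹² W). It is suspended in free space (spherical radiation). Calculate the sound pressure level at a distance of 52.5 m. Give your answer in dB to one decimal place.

L_p = L_w − 10·log₁₀(4π·r²) with r = 52.5 m.
4π·r² = 3.464e+04 m², 10·log₁₀ of that is 45.395 dB.
L_p = 94.8 − 45.395 = 49.40 dB.

49.4 dB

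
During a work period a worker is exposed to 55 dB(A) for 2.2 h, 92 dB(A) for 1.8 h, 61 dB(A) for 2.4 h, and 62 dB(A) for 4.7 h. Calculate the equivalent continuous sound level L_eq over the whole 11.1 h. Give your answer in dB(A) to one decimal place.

Weight each interval's intensity by its duration and average over T = 11.1 h:
Σ tᵢ·10^(Lᵢ/10) = 2.2·10^(55/10) + 1.8·10^(92/10) + 2.4·10^(61/10) + 4.7·10^(62/10) = 2.864e+09.
L_eq = 10·log₁₀(2.864e+09/11.1) = 84.12 dB(A).

84.1 dB(A)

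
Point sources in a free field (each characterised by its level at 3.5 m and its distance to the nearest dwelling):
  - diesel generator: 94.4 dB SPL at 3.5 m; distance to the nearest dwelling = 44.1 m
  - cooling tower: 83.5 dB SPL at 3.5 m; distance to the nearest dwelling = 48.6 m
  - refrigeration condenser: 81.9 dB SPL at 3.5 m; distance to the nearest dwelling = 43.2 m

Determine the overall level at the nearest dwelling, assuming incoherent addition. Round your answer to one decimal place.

First find each source's level at the receiver (point-source: −20·log₁₀(r/r_ref)), then combine on an intensity basis.
diesel generator: 94.4 − 20·log₁₀(44.1/3.5) = 94.4 − 22.01 = 72.39 dB SPL.
cooling tower: 83.5 − 20·log₁₀(48.6/3.5) = 83.5 − 22.85 = 60.65 dB SPL.
refrigeration condenser: 81.9 − 20·log₁₀(43.2/3.5) = 81.9 − 21.83 = 60.07 dB SPL.
Σ 10^(L/10) = 1.953e+07 → L_total = 10·log₁₀(1.953e+07) = 72.91 dB SPL.

72.9 dB SPL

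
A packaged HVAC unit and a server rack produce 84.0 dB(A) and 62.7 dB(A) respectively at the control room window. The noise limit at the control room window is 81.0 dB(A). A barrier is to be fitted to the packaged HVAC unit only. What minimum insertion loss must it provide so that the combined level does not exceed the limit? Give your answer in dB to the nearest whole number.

The untreated sources together contribute 10^(62.7/10) = 1.862e+06, i.e. 62.70 dB(A).
To meet 81.0 dB(A) overall, the treated packaged HVAC unit may contribute at most 10^(81.0/10) − 1.862e+06 = 1.240e+08, i.e. 80.94 dB(A).
So the packaged HVAC unit must be reduced from 84.0 to 80.94 dB(A): IL = 3.06 dB.

3 dB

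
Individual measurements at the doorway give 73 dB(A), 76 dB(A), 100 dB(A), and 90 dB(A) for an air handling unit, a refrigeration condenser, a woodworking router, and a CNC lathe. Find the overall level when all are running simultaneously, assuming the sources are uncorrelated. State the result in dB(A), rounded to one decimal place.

100.4 dB(A)

For uncorrelated sources the intensities add, so convert each level to linear form, sum, and take 10·log₁₀ of the total.
Σ 10^(L/10) = 10^(73/10) + 10^(76/10) + 10^(100/10) + 10^(90/10) = 1.106e+10.
L_total = 10·log₁₀(1.106e+10) = 100.44 dB(A).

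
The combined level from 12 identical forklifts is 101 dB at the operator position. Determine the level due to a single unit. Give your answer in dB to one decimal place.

12 equal contributions raise the level by 10·log₁₀ 12 = 10.792 dB, so each unit alone gives 101 − 10.792.

90.2 dB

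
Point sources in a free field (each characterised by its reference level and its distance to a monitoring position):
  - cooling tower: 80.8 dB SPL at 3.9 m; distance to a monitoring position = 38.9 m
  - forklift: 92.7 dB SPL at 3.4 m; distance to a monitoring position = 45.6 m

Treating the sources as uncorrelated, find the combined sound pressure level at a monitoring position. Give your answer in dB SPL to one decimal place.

70.6 dB SPL

Propagate each source to the receiver with L = L_ref − 20·log₁₀(r/r_ref), then add intensities.
cooling tower: 80.8 − 20·log₁₀(38.9/3.9) = 80.8 − 19.98 = 60.82 dB SPL.
forklift: 92.7 − 20·log₁₀(45.6/3.4) = 92.7 − 22.55 = 70.15 dB SPL.
Σ 10^(L/10) = 1.156e+07 → L_total = 10·log₁₀(1.156e+07) = 70.63 dB SPL.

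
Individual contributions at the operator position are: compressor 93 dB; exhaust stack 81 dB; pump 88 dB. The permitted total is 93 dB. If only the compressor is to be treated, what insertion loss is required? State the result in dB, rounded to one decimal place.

The untreated sources together contribute 10^(81/10) + 10^(88/10) = 7.568e+08, i.e. 88.79 dB.
To meet 93 dB overall, the treated compressor may contribute at most 10^(93/10) − 7.568e+08 = 1.238e+09, i.e. 90.93 dB.
Required insertion loss = 93 − 90.93 = 2.07 dB.

2.1 dB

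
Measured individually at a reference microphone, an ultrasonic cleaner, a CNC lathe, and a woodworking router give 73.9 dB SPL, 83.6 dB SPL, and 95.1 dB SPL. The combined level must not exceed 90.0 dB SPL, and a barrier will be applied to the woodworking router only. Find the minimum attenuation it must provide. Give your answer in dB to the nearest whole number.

Fixed contribution from the other sources: Σ 10^(L/10) = 10^(73.9/10) + 10^(83.6/10) = 2.536e+08 (84.04 dB SPL).
The limit corresponds to 10^(90.0/10) = 1.000e+09; subtracting the fixed part leaves 7.464e+08 for the woodworking router, i.e. 88.73 dB SPL.
Required insertion loss = 95.1 − 88.73 = 6.37 dB.

6 dB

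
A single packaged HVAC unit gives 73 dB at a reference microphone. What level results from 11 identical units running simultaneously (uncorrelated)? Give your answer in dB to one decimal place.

With 11 equal, uncorrelated contributions the intensity is 11× that of one unit, giving a rise of 10·log₁₀ 11.
L_total = 73 + 10·log₁₀(11) = 73 + 10.414 = 83.41 dB.

83.4 dB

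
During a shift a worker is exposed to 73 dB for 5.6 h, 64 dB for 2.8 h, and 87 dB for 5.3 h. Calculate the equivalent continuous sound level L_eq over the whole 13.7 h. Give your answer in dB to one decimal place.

83.1 dB

Weight each interval's intensity by its duration and average over T = 13.7 h:
Σ tᵢ·10^(Lᵢ/10) = 5.6·10^(73/10) + 2.8·10^(64/10) + 5.3·10^(87/10) = 2.775e+09.
L_eq = 10·log₁₀(2.775e+09/13.7) = 83.07 dB.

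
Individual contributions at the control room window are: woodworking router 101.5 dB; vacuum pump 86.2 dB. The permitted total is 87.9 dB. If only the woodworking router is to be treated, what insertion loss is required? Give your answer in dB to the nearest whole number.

18 dB

The untreated sources together contribute 10^(86.2/10) = 4.169e+08, i.e. 86.20 dB.
To meet 87.9 dB overall, the treated woodworking router may contribute at most 10^(87.9/10) − 4.169e+08 = 1.997e+08, i.e. 83.00 dB.
Required insertion loss = 101.5 − 83.00 = 18.50 dB.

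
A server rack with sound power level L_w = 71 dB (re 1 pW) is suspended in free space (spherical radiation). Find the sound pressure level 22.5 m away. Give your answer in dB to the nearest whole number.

33 dB

The power spreads over a sphere of area 4π·r², so L_p = L_w − 10·log₁₀(4π·r²).
4π·r² = 6362 m², 10·log₁₀ of that is 38.036 dB.
L_p = 71 − 38.036 = 32.96 dB.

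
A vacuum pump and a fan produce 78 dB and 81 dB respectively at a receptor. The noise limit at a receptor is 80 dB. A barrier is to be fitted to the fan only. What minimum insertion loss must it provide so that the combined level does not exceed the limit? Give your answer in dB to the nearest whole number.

Fixed contribution from the other source: Σ 10^(L/10) = 10^(78/10) = 6.310e+07 (78.00 dB).
The limit corresponds to 10^(80/10) = 1.000e+08; subtracting the fixed part leaves 3.690e+07 for the fan, i.e. 75.67 dB.
Required insertion loss = 81 − 75.67 = 5.33 dB.

5 dB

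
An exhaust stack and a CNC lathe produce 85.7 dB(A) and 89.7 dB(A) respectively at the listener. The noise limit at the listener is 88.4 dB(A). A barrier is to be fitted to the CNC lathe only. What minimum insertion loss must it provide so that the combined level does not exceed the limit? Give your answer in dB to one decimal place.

4.6 dB

The untreated sources together contribute 10^(85.7/10) = 3.715e+08, i.e. 85.70 dB(A).
The limit corresponds to 10^(88.4/10) = 6.918e+08; subtracting the fixed part leaves 3.203e+08 for the CNC lathe, i.e. 85.06 dB(A).
Required insertion loss = 89.7 − 85.06 = 4.64 dB.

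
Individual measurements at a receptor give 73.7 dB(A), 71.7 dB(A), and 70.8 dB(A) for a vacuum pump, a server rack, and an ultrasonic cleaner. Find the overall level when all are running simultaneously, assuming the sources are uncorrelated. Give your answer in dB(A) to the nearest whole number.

77 dB(A)

For uncorrelated sources the intensities add, so convert each level to linear form, sum, and take 10·log₁₀ of the total.
Σ 10^(L/10) = 10^(73.7/10) + 10^(71.7/10) + 10^(70.8/10) = 5.026e+07.
L_total = 10·log₁₀(5.026e+07) = 77.01 dB(A).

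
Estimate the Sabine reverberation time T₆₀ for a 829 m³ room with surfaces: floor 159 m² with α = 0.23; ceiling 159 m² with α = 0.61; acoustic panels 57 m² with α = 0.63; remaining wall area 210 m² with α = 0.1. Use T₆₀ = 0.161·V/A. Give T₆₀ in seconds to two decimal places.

Total absorption A = 159·0.23 + 159·0.61 + 57·0.63 + 210·0.1 = 190.47 m² sabins.
T₆₀ = 0.161·V/A = 0.161·829/190.47 = 0.701 s.

0.70 s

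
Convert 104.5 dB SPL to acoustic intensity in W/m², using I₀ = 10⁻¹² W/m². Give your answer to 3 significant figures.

I = I₀·10^(L/10) = 10⁻¹² × 10^(104.5/10) = 10^(-1.550).

0.0282 W/m²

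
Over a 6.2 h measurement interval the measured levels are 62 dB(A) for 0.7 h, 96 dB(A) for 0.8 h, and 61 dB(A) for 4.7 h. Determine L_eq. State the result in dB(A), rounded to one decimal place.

L_eq = 10·log₁₀[(1/T)·Σ tᵢ·10^(Lᵢ/10)] with T = 6.2 h.
Σ tᵢ·10^(Lᵢ/10) = 0.7·10^(62/10) + 0.8·10^(96/10) + 4.7·10^(61/10) = 3.192e+09.
L_eq = 10·log₁₀(3.192e+09/6.2) = 87.12 dB(A).

87.1 dB(A)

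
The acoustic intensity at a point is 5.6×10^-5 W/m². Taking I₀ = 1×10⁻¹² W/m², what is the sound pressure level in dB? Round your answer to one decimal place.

L = 10·log₁₀(I/I₀) = 10·log₁₀(5.6×10^-5/10⁻¹²) = 10·log₁₀(5.6×10^7).
L = 10·(0.7482 + 7) = 77.48 dB.

77.5 dB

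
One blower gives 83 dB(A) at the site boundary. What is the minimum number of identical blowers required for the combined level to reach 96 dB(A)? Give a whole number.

20

Need L₁ + 10·log₁₀ N ≥ 96, i.e. log₁₀ N ≥ 1.30.
N ≥ 10^(13.0/10) = 19.953, so N = 20.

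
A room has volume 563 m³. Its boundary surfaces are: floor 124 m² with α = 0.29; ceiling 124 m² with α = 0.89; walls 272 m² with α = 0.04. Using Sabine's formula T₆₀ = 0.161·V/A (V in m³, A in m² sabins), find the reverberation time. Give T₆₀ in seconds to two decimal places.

A = Σ Sᵢαᵢ = 124·0.29 + 124·0.89 + 272·0.04 = 157.20 m².
T₆₀ = 0.161·V/A = 0.161·563/157.20 = 0.577 s.

0.58 s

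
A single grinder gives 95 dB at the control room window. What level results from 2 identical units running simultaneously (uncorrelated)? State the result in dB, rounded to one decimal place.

98.0 dB

L_total = L₁ + 10·log₁₀ N for N identical incoherent sources.
L_total = 95 + 10·log₁₀(2) = 95 + 3.010 = 98.01 dB.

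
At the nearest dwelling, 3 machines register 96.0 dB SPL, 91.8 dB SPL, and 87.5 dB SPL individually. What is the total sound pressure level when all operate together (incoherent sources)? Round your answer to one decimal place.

Incoherent sources combine by intensity addition: L_total = 10·log₁₀(Σ 10^(L_i/10)).
Σ 10^(L/10) = 10^(96.0/10) + 10^(91.8/10) + 10^(87.5/10) = 6.057e+09.
L_total = 10·log₁₀(6.057e+09) = 97.82 dB SPL.

97.8 dB SPL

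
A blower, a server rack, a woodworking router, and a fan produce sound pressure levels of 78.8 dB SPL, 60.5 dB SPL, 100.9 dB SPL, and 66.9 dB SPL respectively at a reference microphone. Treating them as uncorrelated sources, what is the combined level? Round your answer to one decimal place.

100.9 dB SPL

Incoherent sources combine by intensity addition: L_total = 10·log₁₀(Σ 10^(L_i/10)).
Σ 10^(L/10) = 10^(78.8/10) + 10^(60.5/10) + 10^(100.9/10) + 10^(66.9/10) = 1.238e+10.
L_total = 10·log₁₀(1.238e+10) = 100.93 dB SPL.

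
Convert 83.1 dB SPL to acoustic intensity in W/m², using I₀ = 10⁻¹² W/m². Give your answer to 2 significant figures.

0.00020 W/m²

I/I₀ = 10^(83.1/10) = 2.042e+08, so I = 2.042e+08 × 10⁻¹² W/m².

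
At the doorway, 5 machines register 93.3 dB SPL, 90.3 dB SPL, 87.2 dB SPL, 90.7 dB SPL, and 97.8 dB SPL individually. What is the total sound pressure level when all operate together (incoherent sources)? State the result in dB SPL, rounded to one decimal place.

100.4 dB SPL

For uncorrelated sources the intensities add, so convert each level to linear form, sum, and take 10·log₁₀ of the total.
Σ 10^(L/10) = 10^(93.3/10) + 10^(90.3/10) + 10^(87.2/10) + 10^(90.7/10) + 10^(97.8/10) = 1.093e+10.
L_total = 10·log₁₀(1.093e+10) = 100.39 dB SPL.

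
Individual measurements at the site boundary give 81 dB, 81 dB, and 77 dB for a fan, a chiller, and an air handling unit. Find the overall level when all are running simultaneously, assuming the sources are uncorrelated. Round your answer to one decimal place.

84.8 dB

Incoherent sources combine by intensity addition: L_total = 10·log₁₀(Σ 10^(L_i/10)).
Σ 10^(L/10) = 10^(81/10) + 10^(81/10) + 10^(77/10) = 3.019e+08.
L_total = 10·log₁₀(3.019e+08) = 84.80 dB.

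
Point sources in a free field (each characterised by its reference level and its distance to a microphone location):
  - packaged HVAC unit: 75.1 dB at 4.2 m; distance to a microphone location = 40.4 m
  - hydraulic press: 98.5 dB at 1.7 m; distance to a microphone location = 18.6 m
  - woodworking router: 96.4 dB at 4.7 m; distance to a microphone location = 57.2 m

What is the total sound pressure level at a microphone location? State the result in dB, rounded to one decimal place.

First find each source's level at the receiver (point-source: −20·log₁₀(r/r_ref)), then combine on an intensity basis.
packaged HVAC unit: 75.1 − 20·log₁₀(40.4/4.2) = 75.1 − 19.66 = 55.44 dB.
hydraulic press: 98.5 − 20·log₁₀(18.6/1.7) = 98.5 − 20.78 = 77.72 dB.
woodworking router: 96.4 − 20·log₁₀(57.2/4.7) = 96.4 − 21.71 = 74.69 dB.
Σ 10^(L/10) = 8.896e+07 → L_total = 10·log₁₀(8.896e+07) = 79.49 dB.

79.5 dB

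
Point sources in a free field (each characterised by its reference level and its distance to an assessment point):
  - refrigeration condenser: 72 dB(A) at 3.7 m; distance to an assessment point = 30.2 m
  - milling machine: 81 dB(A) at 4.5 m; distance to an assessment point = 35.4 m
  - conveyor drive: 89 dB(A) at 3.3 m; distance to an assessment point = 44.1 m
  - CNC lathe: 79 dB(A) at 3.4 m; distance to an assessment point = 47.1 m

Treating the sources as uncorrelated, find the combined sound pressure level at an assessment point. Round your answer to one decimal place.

68.5 dB(A)

Apply inverse-square spreading to bring every level to the receiver, then sum 10^(L/10).
refrigeration condenser: 72 − 20·log₁₀(30.2/3.7) = 72 − 18.24 = 53.76 dB(A).
milling machine: 81 − 20·log₁₀(35.4/4.5) = 81 − 17.92 = 63.08 dB(A).
conveyor drive: 89 − 20·log₁₀(44.1/3.3) = 89 − 22.52 = 66.48 dB(A).
CNC lathe: 79 − 20·log₁₀(47.1/3.4) = 79 − 22.83 = 56.17 dB(A).
Σ 10^(L/10) = 7.134e+06 → L_total = 10·log₁₀(7.134e+06) = 68.53 dB(A).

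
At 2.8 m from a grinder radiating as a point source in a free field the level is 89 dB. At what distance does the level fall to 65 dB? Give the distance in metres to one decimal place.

44.4 m

The 24.0 dB drop corresponds to a distance ratio of 10^(24.0/20) for a point source.
r₂ = 2.8·10^((89−65)/20) = 2.8·10^(24.0/20) = 44.38 m.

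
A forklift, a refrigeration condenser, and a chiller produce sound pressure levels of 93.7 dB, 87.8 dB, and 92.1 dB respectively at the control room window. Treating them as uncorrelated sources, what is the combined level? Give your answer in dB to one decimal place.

For uncorrelated sources the intensities add, so convert each level to linear form, sum, and take 10·log₁₀ of the total.
Σ 10^(L/10) = 10^(93.7/10) + 10^(87.8/10) + 10^(92.1/10) = 4.569e+09.
L_total = 10·log₁₀(4.569e+09) = 96.60 dB.

96.6 dB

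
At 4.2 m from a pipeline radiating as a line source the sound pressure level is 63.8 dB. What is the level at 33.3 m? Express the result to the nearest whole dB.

55 dB

Line-source attenuation: ΔL = 10·log₁₀(r₂/r₁) = 10·log₁₀(33.3/4.2) = 8.992 dB.
L₂ = 63.8 − 10·log₁₀(33.3/4.2) = 63.8 − 8.992 = 54.81 dB.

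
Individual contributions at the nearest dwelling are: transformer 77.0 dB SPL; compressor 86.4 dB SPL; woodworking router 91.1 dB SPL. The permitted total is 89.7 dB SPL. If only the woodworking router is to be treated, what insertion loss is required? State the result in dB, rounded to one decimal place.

4.6 dB

The untreated sources together contribute 10^(77.0/10) + 10^(86.4/10) = 4.866e+08, i.e. 86.87 dB SPL.
To meet 89.7 dB SPL overall, the treated woodworking router may contribute at most 10^(89.7/10) − 4.866e+08 = 4.466e+08, i.e. 86.50 dB SPL.
So the woodworking router must be reduced from 91.1 to 86.50 dB SPL: IL = 4.60 dB.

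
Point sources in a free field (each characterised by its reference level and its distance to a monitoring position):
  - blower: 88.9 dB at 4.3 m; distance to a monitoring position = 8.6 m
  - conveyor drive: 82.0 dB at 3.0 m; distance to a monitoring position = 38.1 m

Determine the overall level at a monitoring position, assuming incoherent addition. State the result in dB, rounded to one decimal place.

82.9 dB

First find each source's level at the receiver (point-source: −20·log₁₀(r/r_ref)), then combine on an intensity basis.
blower: 88.9 − 20·log₁₀(8.6/4.3) = 88.9 − 6.02 = 82.88 dB.
conveyor drive: 82.0 − 20·log₁₀(38.1/3.0) = 82.0 − 22.08 = 59.92 dB.
Σ 10^(L/10) = 1.950e+08 → L_total = 10·log₁₀(1.950e+08) = 82.90 dB.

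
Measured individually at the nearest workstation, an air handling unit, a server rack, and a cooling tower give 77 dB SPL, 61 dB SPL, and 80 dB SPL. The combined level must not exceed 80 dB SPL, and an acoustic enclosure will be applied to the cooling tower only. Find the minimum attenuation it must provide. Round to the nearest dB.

3 dB

The untreated sources together contribute 10^(77/10) + 10^(61/10) = 5.138e+07, i.e. 77.11 dB SPL.
To meet 80 dB SPL overall, the treated cooling tower may contribute at most 10^(80/10) − 5.138e+07 = 4.862e+07, i.e. 76.87 dB SPL.
Required insertion loss = 80 − 76.87 = 3.13 dB.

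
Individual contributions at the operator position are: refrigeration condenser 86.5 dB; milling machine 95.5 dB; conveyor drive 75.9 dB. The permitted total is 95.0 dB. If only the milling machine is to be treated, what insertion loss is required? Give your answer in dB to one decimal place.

1.2 dB

The untreated sources together contribute 10^(86.5/10) + 10^(75.9/10) = 4.856e+08, i.e. 86.86 dB.
To meet 95.0 dB overall, the treated milling machine may contribute at most 10^(95.0/10) − 4.856e+08 = 2.677e+09, i.e. 94.28 dB.
So the milling machine must be reduced from 95.5 to 94.28 dB: IL = 1.22 dB.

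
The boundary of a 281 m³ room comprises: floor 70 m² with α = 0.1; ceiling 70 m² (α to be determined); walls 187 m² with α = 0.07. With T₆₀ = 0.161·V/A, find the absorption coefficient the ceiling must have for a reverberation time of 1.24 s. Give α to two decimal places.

Required total absorption A = 0.161·281/1.24 = 36.48 m².
Absorption from the other surfaces = 70·0.1 + 187·0.07 = 20.09 m², so the ceiling must supply 16.39 m² over 70 m².
α = 16.39/70 = 0.234.

0.23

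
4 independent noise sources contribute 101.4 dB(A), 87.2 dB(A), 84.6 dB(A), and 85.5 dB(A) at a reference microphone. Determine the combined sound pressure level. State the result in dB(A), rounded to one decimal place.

Incoherent sources combine by intensity addition: L_total = 10·log₁₀(Σ 10^(L_i/10)).
Σ 10^(L/10) = 10^(101.4/10) + 10^(87.2/10) + 10^(84.6/10) + 10^(85.5/10) = 1.497e+10.
L_total = 10·log₁₀(1.497e+10) = 101.75 dB(A).

101.8 dB(A)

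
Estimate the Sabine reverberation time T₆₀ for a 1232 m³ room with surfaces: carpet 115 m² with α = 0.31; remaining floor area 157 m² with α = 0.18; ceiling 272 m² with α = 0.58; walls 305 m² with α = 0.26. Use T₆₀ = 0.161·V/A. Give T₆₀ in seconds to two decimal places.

0.66 s

A = Σ Sᵢαᵢ = 115·0.31 + 157·0.18 + 272·0.58 + 305·0.26 = 300.97 m².
T₆₀ = 0.161 × 1232 / 300.97 = 0.659 s.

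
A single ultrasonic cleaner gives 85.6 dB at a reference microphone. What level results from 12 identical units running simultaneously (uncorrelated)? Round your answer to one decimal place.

With 12 equal, uncorrelated contributions the intensity is 12× that of one unit, giving a rise of 10·log₁₀ 12.
L_total = 85.6 + 10·log₁₀(12) = 85.6 + 10.792 = 96.39 dB.

96.4 dB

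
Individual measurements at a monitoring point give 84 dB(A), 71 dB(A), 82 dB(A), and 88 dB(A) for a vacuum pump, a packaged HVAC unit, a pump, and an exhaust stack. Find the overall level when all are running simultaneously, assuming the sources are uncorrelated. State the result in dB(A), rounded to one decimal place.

Incoherent sources combine by intensity addition: L_total = 10·log₁₀(Σ 10^(L_i/10)).
Σ 10^(L/10) = 10^(84/10) + 10^(71/10) + 10^(82/10) + 10^(88/10) = 1.053e+09.
L_total = 10·log₁₀(1.053e+09) = 90.23 dB(A).

90.2 dB(A)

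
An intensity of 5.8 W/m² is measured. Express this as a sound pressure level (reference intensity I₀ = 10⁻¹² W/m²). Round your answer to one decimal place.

127.6 dB

L = 10·log₁₀(I/I₀) = 10·log₁₀(5.8/10⁻¹²) = 10·log₁₀(5.8×10^12).
L = 10·(0.7634 + 12) = 127.63 dB.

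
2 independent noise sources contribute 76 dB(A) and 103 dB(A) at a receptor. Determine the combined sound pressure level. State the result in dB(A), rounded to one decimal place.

For uncorrelated sources the intensities add, so convert each level to linear form, sum, and take 10·log₁₀ of the total.
Σ 10^(L/10) = 10^(76/10) + 10^(103/10) = 1.999e+10.
L_total = 10·log₁₀(1.999e+10) = 103.01 dB(A).

103.0 dB(A)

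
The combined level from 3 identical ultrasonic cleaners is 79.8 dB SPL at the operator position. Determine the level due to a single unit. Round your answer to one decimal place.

75.0 dB SPL

For N identical incoherent sources L_total = L₁ + 10·log₁₀ N, so L₁ = 79.8 − 10·log₁₀(3) = 79.8 − 4.771.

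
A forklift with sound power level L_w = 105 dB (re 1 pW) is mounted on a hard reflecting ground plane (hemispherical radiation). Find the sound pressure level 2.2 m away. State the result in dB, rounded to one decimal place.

90.2 dB

L_p = L_w − 10·log₁₀(2π·r²) with r = 2.2 m.
2π·r² = 30.41 m², 10·log₁₀ of that is 14.830 dB.
L_p = 105 − 14.830 = 90.17 dB.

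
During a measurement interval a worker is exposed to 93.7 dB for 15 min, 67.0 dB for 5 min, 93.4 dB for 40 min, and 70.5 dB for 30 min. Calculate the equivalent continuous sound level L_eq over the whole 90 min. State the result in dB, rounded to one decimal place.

91.4 dB

The energy average is taken in the linear domain: L_eq = 10·log₁₀[(Σ tᵢ·10^(Lᵢ/10))/T], T = 90 min.
Σ tᵢ·10^(Lᵢ/10) = 15·10^(93.7/10) + 5·10^(67.0/10) + 40·10^(93.4/10) + 30·10^(70.5/10) = 1.230e+11.
L_eq = 10·log₁₀(1.230e+11/90) = 91.36 dB.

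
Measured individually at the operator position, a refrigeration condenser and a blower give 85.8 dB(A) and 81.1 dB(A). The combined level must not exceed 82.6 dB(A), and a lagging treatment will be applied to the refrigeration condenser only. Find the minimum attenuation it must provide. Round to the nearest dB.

Fixed contribution from the other source: Σ 10^(L/10) = 10^(81.1/10) = 1.288e+08 (81.10 dB(A)).
To meet 82.6 dB(A) overall, the treated refrigeration condenser may contribute at most 10^(82.6/10) − 1.288e+08 = 5.315e+07, i.e. 77.25 dB(A).
So the refrigeration condenser must be reduced from 85.8 to 77.25 dB(A): IL = 8.55 dB.

9 dB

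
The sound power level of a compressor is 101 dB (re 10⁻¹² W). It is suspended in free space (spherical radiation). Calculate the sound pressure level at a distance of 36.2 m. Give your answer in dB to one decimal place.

58.8 dB

The power spreads over a sphere of area 4π·r², so L_p = L_w − 10·log₁₀(4π·r²).
4π·r² = 1.647e+04 m², 10·log₁₀ of that is 42.166 dB.
L_p = 101 − 42.166 = 58.83 dB.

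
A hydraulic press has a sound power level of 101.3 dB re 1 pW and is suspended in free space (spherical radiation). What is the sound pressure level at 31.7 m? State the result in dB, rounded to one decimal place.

60.3 dB

The power spreads over a sphere of area 4π·r², so L_p = L_w − 10·log₁₀(4π·r²).
4π·r² = 1.263e+04 m², 10·log₁₀ of that is 41.013 dB.
L_p = 101.3 − 41.013 = 60.29 dB.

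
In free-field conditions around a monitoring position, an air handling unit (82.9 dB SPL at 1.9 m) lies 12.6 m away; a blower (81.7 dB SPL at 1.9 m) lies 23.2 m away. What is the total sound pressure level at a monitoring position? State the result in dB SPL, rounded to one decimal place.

Propagate each source to the receiver with L = L_ref − 20·log₁₀(r/r_ref), then add intensities.
air handling unit: 82.9 − 20·log₁₀(12.6/1.9) = 82.9 − 16.43 = 66.47 dB SPL.
blower: 81.7 − 20·log₁₀(23.2/1.9) = 81.7 − 21.73 = 59.97 dB SPL.
Σ 10^(L/10) = 5.426e+06 → L_total = 10·log₁₀(5.426e+06) = 67.34 dB SPL.

67.3 dB SPL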